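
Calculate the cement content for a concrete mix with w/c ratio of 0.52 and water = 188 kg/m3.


Cement = water / (w/c)
= 188 / 0.52
= 361.5 kg/m3

361.5


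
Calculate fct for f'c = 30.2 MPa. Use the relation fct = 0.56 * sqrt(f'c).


fct = 0.56 * sqrt(30.2)
= 0.56 * 5.495
= 3.077 MPa

3.077


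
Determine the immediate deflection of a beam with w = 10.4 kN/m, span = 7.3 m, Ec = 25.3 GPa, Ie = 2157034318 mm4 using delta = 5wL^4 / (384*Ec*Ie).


Convert: L = 7.3 m = 7300 mm, Ec = 25.3 GPa = 25300 MPa
delta = 5 * 10.4 * 7300^4 / (384 * 25300 * 2157034318)
= 7.05 mm

7.05


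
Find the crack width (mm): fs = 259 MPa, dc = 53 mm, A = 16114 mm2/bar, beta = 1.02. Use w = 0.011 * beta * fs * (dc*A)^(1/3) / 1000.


w = 0.011 * beta * fs * (dc * A)^(1/3) / 1000
= 0.011 * 1.02 * 259 * (53 * 16114)^(1/3) / 1000
= 0.276 mm

0.276


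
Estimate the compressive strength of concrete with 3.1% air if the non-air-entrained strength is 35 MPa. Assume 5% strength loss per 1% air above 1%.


Strength loss = (3.1 - 1) * 5 = 10.5%
f'c = 35 * (1 - 10.5/100)
= 31.32 MPa

31.32


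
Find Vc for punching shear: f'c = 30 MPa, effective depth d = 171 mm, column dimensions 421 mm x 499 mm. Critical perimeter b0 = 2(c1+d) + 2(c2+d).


b0 = 2*(421 + 171) + 2*(499 + 171) = 2524 mm
Vc = 0.33 * sqrt(30) * 2524 * 171 / 1000
= 780.12 kN

780.12


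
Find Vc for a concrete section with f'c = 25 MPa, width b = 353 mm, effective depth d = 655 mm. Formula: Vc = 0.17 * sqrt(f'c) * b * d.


Vc = 0.17 * sqrt(25) * 353 * 655 / 1000
= 196.53 kN

196.53


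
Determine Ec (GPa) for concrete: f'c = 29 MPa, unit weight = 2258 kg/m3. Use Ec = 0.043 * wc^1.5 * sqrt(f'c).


Ec = 0.043 * 2258^1.5 * sqrt(29) / 1000
= 24.85 GPa

24.85


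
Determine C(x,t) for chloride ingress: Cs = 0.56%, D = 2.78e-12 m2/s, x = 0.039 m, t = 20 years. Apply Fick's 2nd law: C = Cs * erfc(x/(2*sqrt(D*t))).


t_seconds = 20 * 365.25 * 24 * 3600 = 631152000.0 s
arg = 0.039 / (2 * sqrt(2.78e-12 * 631152000.0))
= 0.4655
erfc(0.4655) = 0.5103
C = 0.56 * 0.5103 = 0.2858%

0.2858


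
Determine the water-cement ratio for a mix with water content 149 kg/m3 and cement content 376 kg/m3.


w/c = water / cement
w/c = 149 / 376 = 0.396

0.396


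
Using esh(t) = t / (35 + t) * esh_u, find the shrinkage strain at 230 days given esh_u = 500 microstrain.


esh(230) = 230 / (35 + 230) * 500
= 230 / 265 * 500
= 434.0 microstrain

434.0


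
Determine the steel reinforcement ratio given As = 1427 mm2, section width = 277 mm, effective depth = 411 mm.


rho = As / (b * d)
= 1427 / (277 * 411)
= 0.0125

0.0125


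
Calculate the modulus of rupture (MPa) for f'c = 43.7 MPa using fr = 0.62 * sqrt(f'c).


fr = 0.62 * sqrt(43.7)
= 4.099 MPa

4.099


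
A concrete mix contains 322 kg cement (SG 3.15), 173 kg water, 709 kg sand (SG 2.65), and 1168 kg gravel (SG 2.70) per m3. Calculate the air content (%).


Vol cement = 322 / (3.15 * 1000) = 0.102222 m3
Vol water = 173 / 1000 = 0.173 m3
Vol sand = 709 / (2.65 * 1000) = 0.267547 m3
Vol gravel = 1168 / (2.70 * 1000) = 0.432593 m3
Total solid + water volume = 0.975362 m3
Air = (1 - 0.975362) * 100 = 2.46%

2.46


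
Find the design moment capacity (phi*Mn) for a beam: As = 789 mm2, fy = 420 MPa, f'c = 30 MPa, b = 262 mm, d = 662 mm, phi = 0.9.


a = As * fy / (0.85 * f'c * b)
= 789 * 420 / (0.85 * 30 * 262)
= 49.6004 mm
Mn = As * fy * (d - a/2) / 10^6
= 211.1553 kN-m
phi*Mn = 0.9 * 211.1553 = 190.04 kN-m

190.04


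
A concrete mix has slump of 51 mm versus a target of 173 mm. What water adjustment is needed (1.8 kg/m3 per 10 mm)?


Difference = 173 - 51 = 122 mm
Water adjustment = 122 * 1.8 / 10 = 22.0 kg/m3

22.0


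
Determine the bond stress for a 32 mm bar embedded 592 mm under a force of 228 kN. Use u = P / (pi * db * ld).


u = P / (pi * db * ld)
= 228 * 1000 / (pi * 32 * 592)
= 3.831 MPa

3.831


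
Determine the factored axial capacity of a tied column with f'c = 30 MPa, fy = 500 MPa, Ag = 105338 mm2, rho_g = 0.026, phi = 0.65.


Ast = rho * Ag = 0.026 * 105338 = 2738.788 mm2
phi*Pn = 0.65 * 0.80 * (0.85 * 30 * (105338 - 2738.788) + 500 * 2738.788) / 1000
= 2072.55 kN

2072.55


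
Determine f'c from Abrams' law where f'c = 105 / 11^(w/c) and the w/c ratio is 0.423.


f'c = 105 / 11^0.423
= 105 / 2.757
= 38.08 MPa

38.08


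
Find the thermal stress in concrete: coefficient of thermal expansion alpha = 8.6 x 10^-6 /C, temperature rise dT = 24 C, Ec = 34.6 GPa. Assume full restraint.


sigma = alpha * dT * Ec
= 8.6e-6 * 24 * 34.6 * 1000
= 7.141 MPa

7.141


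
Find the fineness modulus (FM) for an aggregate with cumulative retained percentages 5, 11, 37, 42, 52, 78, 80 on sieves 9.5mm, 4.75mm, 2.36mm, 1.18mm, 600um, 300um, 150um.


FM = sum(cumulative % retained) / 100
= 305 / 100
= 3.05

3.05


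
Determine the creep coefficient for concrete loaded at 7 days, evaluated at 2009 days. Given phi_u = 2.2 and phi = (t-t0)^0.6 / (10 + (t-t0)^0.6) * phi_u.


dt = 2009 - 7 = 2002
phi = 2002^0.6 / (10 + 2002^0.6) * 2.2
= 1.992

1.992


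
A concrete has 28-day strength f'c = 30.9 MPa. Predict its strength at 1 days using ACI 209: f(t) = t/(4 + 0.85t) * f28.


f(1) = 1 / (4 + 0.85 * 1) * 30.9
= 1 / 4.85 * 30.9
= 6.37 MPa

6.37


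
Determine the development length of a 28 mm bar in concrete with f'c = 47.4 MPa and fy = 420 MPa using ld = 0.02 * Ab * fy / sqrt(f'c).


Ab = pi * 28^2 / 4 = 615.752 mm2
ld = 0.02 * 615.752 * 420 / sqrt(47.4)
= 751.3 mm

751.3


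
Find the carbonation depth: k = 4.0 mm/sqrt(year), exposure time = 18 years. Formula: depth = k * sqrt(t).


depth = k * sqrt(t)
= 4.0 * sqrt(18)
= 16.97 mm

16.97


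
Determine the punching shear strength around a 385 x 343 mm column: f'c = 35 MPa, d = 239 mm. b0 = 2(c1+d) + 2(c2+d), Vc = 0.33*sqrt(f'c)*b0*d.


b0 = 2*(385 + 239) + 2*(343 + 239) = 2412 mm
Vc = 0.33 * sqrt(35) * 2412 * 239 / 1000
= 1125.44 kN

1125.44


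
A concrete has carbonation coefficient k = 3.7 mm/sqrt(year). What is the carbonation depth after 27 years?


depth = k * sqrt(t)
= 3.7 * sqrt(27)
= 19.23 mm

19.23


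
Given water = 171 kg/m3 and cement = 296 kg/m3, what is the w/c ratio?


w/c = water / cement
w/c = 171 / 296 = 0.578

0.578


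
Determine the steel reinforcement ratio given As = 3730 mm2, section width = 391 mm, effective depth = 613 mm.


rho = As / (b * d)
= 3730 / (391 * 613)
= 0.0156

0.0156


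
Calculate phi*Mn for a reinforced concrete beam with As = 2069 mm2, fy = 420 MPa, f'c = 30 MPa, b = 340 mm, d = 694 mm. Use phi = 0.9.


a = As * fy / (0.85 * f'c * b)
= 2069 * 420 / (0.85 * 30 * 340)
= 100.2284 mm
Mn = As * fy * (d - a/2) / 10^6
= 559.5239 kN-m
phi*Mn = 0.9 * 559.5239 = 503.57 kN-m

503.57


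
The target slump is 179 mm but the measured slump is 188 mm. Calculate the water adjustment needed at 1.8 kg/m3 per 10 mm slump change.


Difference = 179 - 188 = -9 mm
Water adjustment = -9 * 1.8 / 10 = -1.6 kg/m3

-1.6


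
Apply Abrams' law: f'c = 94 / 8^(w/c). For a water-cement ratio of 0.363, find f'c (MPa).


f'c = 94 / 8^0.363
= 94 / 2.127
= 44.19 MPa

44.19


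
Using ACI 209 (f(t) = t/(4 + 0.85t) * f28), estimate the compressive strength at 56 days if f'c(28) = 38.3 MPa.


f(56) = 56 / (4 + 0.85 * 56) * 38.3
= 56 / 51.6 * 38.3
= 41.57 MPa

41.57


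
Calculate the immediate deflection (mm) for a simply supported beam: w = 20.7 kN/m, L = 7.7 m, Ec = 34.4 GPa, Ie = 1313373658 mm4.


Convert: L = 7.7 m = 7700 mm, Ec = 34.4 GPa = 34400 MPa
delta = 5 * 20.7 * 7700^4 / (384 * 34400 * 1313373658)
= 20.97 mm

20.97


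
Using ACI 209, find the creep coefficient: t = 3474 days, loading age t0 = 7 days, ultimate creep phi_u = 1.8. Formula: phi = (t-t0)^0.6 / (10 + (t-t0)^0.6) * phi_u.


dt = 3474 - 7 = 3467
phi = 3467^0.6 / (10 + 3467^0.6) * 1.8
= 1.674

1.674


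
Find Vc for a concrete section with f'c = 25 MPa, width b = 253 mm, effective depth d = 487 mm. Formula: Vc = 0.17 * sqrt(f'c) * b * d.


Vc = 0.17 * sqrt(25) * 253 * 487 / 1000
= 104.73 kN

104.73


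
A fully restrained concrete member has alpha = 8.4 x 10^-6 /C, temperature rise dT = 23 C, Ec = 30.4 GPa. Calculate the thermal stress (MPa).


sigma = alpha * dT * Ec
= 8.4e-6 * 23 * 30.4 * 1000
= 5.873 MPa

5.873


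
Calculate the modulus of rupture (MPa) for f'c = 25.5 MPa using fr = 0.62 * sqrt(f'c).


fr = 0.62 * sqrt(25.5)
= 3.131 MPa

3.131


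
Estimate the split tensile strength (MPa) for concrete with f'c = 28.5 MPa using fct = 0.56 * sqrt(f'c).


fct = 0.56 * sqrt(28.5)
= 0.56 * 5.339
= 2.99 MPa

2.99


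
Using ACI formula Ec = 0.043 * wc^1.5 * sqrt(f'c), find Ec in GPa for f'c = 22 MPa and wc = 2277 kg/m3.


Ec = 0.043 * 2277^1.5 * sqrt(22) / 1000
= 21.91 GPa

21.91


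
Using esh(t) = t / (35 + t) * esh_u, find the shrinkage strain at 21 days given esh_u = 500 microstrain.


esh(21) = 21 / (35 + 21) * 500
= 21 / 56 * 500
= 187.5 microstrain

187.5


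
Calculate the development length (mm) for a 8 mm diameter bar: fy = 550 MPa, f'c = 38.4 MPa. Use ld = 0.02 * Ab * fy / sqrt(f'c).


Ab = pi * 8^2 / 4 = 50.265 mm2
ld = 0.02 * 50.265 * 550 / sqrt(38.4)
= 89.2 mm

89.2


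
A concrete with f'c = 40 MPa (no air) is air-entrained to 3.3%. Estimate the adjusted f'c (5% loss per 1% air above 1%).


Strength loss = (3.3 - 1) * 5 = 11.5%
f'c = 40 * (1 - 11.5/100)
= 35.4 MPa

35.4


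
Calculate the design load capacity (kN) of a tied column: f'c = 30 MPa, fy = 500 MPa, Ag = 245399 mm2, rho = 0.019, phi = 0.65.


Ast = rho * Ag = 0.019 * 245399 = 4662.581 mm2
phi*Pn = 0.65 * 0.80 * (0.85 * 30 * (245399 - 4662.581) + 500 * 4662.581) / 1000
= 4404.44 kN

4404.44


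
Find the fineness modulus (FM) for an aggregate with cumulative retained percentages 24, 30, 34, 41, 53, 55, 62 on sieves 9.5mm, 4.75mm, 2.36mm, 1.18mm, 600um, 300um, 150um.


FM = sum(cumulative % retained) / 100
= 299 / 100
= 2.99

2.99


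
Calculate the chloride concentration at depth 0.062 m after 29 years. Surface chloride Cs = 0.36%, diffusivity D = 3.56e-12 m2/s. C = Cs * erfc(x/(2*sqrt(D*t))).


t_seconds = 29 * 365.25 * 24 * 3600 = 915170400.0 s
arg = 0.062 / (2 * sqrt(3.56e-12 * 915170400.0))
= 0.5431
erfc(0.5431) = 0.4424
C = 0.36 * 0.4424 = 0.1593%

0.1593


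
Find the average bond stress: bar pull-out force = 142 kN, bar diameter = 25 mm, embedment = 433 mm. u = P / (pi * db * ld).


u = P / (pi * db * ld)
= 142 * 1000 / (pi * 25 * 433)
= 4.176 MPa

4.176


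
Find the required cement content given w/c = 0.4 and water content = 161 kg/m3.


Cement = water / (w/c)
= 161 / 0.4
= 402.5 kg/m3

402.5


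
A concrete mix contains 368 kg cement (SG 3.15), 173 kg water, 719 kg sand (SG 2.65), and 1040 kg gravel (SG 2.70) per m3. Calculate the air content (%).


Vol cement = 368 / (3.15 * 1000) = 0.116825 m3
Vol water = 173 / 1000 = 0.173 m3
Vol sand = 719 / (2.65 * 1000) = 0.271321 m3
Vol gravel = 1040 / (2.70 * 1000) = 0.385185 m3
Total solid + water volume = 0.946331 m3
Air = (1 - 0.946331) * 100 = 5.37%

5.37


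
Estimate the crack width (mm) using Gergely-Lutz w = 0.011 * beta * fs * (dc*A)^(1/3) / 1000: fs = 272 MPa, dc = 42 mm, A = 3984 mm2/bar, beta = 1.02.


w = 0.011 * beta * fs * (dc * A)^(1/3) / 1000
= 0.011 * 1.02 * 272 * (42 * 3984)^(1/3) / 1000
= 0.168 mm

0.168


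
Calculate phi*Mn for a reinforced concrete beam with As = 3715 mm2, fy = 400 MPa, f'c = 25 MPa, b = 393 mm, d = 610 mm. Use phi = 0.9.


a = As * fy / (0.85 * f'c * b)
= 3715 * 400 / (0.85 * 25 * 393)
= 177.9374 mm
Mn = As * fy * (d - a/2) / 10^6
= 774.2525 kN-m
phi*Mn = 0.9 * 774.2525 = 696.83 kN-m

696.83


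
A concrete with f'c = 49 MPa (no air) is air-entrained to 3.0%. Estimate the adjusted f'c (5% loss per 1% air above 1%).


Strength loss = (3.0 - 1) * 5 = 10.0%
f'c = 49 * (1 - 10.0/100)
= 44.1 MPa

44.1


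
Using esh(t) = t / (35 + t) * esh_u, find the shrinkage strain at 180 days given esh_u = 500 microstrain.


esh(180) = 180 / (35 + 180) * 500
= 180 / 215 * 500
= 418.6 microstrain

418.6


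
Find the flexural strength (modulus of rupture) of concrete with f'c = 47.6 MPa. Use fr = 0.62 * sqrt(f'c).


fr = 0.62 * sqrt(47.6)
= 4.278 MPa

4.278


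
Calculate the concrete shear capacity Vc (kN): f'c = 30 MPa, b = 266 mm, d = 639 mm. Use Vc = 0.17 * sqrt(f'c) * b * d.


Vc = 0.17 * sqrt(30) * 266 * 639 / 1000
= 158.27 kN

158.27


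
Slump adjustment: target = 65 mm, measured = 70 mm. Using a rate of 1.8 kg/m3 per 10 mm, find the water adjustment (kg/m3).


Difference = 65 - 70 = -5 mm
Water adjustment = -5 * 1.8 / 10 = -0.9 kg/m3

-0.9


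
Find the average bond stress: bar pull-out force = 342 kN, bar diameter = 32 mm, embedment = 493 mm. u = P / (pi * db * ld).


u = P / (pi * db * ld)
= 342 * 1000 / (pi * 32 * 493)
= 6.9 MPa

6.9


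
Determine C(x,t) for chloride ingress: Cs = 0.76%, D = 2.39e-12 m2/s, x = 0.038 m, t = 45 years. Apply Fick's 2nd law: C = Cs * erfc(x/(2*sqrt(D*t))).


t_seconds = 45 * 365.25 * 24 * 3600 = 1420092000.0 s
arg = 0.038 / (2 * sqrt(2.39e-12 * 1420092000.0))
= 0.3261
erfc(0.3261) = 0.6446
C = 0.76 * 0.6446 = 0.4899%

0.4899


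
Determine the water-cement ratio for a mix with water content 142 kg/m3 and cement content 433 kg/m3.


w/c = water / cement
w/c = 142 / 433 = 0.328

0.328


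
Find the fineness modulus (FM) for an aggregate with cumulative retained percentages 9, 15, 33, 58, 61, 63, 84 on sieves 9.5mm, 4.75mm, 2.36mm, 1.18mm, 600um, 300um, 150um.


FM = sum(cumulative % retained) / 100
= 323 / 100
= 3.23

3.23


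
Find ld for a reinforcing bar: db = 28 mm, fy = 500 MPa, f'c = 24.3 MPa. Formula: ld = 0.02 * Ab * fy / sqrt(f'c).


Ab = pi * 28^2 / 4 = 615.752 mm2
ld = 0.02 * 615.752 * 500 / sqrt(24.3)
= 1249.1 mm

1249.1


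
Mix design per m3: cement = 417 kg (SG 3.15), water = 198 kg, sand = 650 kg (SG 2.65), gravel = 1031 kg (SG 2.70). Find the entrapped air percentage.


Vol cement = 417 / (3.15 * 1000) = 0.132381 m3
Vol water = 198 / 1000 = 0.198 m3
Vol sand = 650 / (2.65 * 1000) = 0.245283 m3
Vol gravel = 1031 / (2.70 * 1000) = 0.381852 m3
Total solid + water volume = 0.957516 m3
Air = (1 - 0.957516) * 100 = 4.25%

4.25


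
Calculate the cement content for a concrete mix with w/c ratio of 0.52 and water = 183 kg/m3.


Cement = water / (w/c)
= 183 / 0.52
= 351.9 kg/m3

351.9


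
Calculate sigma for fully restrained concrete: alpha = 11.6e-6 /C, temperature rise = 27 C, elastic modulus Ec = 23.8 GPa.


sigma = alpha * dT * Ec
= 11.6e-6 * 27 * 23.8 * 1000
= 7.454 MPa

7.454


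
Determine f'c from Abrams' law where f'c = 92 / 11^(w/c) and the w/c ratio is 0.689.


f'c = 92 / 11^0.689
= 92 / 5.218
= 17.63 MPa

17.63


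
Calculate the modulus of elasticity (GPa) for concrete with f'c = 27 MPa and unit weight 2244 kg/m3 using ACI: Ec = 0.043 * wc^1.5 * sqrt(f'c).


Ec = 0.043 * 2244^1.5 * sqrt(27) / 1000
= 23.75 GPa

23.75


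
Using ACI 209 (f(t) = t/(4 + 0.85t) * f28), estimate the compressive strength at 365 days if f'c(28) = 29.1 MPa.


f(365) = 365 / (4 + 0.85 * 365) * 29.1
= 365 / 314.25 * 29.1
= 33.8 MPa

33.8


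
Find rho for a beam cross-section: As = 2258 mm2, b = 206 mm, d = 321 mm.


rho = As / (b * d)
= 2258 / (206 * 321)
= 0.0341

0.0341


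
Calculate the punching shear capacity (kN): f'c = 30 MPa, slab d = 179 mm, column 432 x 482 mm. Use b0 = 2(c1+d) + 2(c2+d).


b0 = 2*(432 + 179) + 2*(482 + 179) = 2544 mm
Vc = 0.33 * sqrt(30) * 2544 * 179 / 1000
= 823.09 kN

823.09


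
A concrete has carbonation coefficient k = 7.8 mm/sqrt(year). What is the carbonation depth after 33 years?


depth = k * sqrt(t)
= 7.8 * sqrt(33)
= 44.81 mm

44.81


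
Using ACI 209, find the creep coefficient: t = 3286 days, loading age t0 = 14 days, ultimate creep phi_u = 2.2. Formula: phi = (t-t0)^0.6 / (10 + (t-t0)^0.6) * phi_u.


dt = 3286 - 14 = 3272
phi = 3272^0.6 / (10 + 3272^0.6) * 2.2
= 2.041

2.041


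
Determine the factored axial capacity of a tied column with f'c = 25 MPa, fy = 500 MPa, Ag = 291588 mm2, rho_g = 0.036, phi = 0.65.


Ast = rho * Ag = 0.036 * 291588 = 10497.168 mm2
phi*Pn = 0.65 * 0.80 * (0.85 * 25 * (291588 - 10497.168) + 500 * 10497.168) / 1000
= 5835.32 kN

5835.32


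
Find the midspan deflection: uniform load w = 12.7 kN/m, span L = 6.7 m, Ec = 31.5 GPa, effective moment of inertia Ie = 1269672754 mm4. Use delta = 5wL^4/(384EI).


Convert: L = 6.7 m = 6700 mm, Ec = 31.5 GPa = 31500 MPa
delta = 5 * 12.7 * 6700^4 / (384 * 31500 * 1269672754)
= 8.33 mm

8.33


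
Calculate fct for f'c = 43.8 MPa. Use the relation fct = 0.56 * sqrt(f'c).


fct = 0.56 * sqrt(43.8)
= 0.56 * 6.618
= 3.706 MPa

3.706


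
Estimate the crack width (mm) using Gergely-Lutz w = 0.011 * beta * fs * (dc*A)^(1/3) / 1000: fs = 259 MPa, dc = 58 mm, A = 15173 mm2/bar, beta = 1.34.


w = 0.011 * beta * fs * (dc * A)^(1/3) / 1000
= 0.011 * 1.34 * 259 * (58 * 15173)^(1/3) / 1000
= 0.366 mm

0.366


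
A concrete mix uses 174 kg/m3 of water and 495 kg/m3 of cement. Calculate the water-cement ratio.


w/c = water / cement
w/c = 174 / 495 = 0.352

0.352


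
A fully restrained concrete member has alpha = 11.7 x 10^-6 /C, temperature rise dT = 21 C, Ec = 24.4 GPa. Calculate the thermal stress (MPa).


sigma = alpha * dT * Ec
= 11.7e-6 * 21 * 24.4 * 1000
= 5.995 MPa

5.995


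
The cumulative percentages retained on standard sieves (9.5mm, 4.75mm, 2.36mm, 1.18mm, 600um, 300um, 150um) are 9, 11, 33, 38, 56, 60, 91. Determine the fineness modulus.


FM = sum(cumulative % retained) / 100
= 298 / 100
= 2.98

2.98


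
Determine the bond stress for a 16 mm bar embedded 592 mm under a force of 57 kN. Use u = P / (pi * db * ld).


u = P / (pi * db * ld)
= 57 * 1000 / (pi * 16 * 592)
= 1.916 MPa

1.916


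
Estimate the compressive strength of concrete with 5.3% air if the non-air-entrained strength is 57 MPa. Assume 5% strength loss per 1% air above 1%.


Strength loss = (5.3 - 1) * 5 = 21.5%
f'c = 57 * (1 - 21.5/100)
= 44.75 MPa

44.75


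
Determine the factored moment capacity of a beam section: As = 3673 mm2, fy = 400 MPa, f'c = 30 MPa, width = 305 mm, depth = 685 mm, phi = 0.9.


a = As * fy / (0.85 * f'c * b)
= 3673 * 400 / (0.85 * 30 * 305)
= 188.9039 mm
Mn = As * fy * (d - a/2) / 10^6
= 867.6332 kN-m
phi*Mn = 0.9 * 867.6332 = 780.87 kN-m

780.87


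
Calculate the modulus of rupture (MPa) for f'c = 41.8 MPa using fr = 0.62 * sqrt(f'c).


fr = 0.62 * sqrt(41.8)
= 4.008 MPa

4.008


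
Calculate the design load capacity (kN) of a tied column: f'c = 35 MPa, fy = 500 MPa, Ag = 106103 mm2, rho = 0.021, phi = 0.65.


Ast = rho * Ag = 0.021 * 106103 = 2228.163 mm2
phi*Pn = 0.65 * 0.80 * (0.85 * 35 * (106103 - 2228.163) + 500 * 2228.163) / 1000
= 2186.27 kN

2186.27


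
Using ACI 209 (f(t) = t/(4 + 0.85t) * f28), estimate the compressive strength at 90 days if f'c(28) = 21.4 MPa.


f(90) = 90 / (4 + 0.85 * 90) * 21.4
= 90 / 80.5 * 21.4
= 23.93 MPa

23.93


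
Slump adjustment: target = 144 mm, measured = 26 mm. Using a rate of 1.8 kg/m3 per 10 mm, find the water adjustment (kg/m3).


Difference = 144 - 26 = 118 mm
Water adjustment = 118 * 1.8 / 10 = 21.2 kg/m3

21.2


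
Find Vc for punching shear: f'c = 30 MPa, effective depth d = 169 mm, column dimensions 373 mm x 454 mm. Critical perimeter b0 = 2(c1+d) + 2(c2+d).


b0 = 2*(373 + 169) + 2*(454 + 169) = 2330 mm
Vc = 0.33 * sqrt(30) * 2330 * 169 / 1000
= 711.73 kN

711.73


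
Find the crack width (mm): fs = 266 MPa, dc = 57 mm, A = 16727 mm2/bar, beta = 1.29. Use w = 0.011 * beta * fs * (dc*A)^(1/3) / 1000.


w = 0.011 * beta * fs * (dc * A)^(1/3) / 1000
= 0.011 * 1.29 * 266 * (57 * 16727)^(1/3) / 1000
= 0.372 mm

0.372


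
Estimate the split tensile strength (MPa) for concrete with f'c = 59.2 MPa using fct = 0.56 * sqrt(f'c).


fct = 0.56 * sqrt(59.2)
= 0.56 * 7.694
= 4.309 MPa

4.309


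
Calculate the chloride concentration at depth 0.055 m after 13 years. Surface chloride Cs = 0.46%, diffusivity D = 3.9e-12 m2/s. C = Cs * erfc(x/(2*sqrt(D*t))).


t_seconds = 13 * 365.25 * 24 * 3600 = 410248800.0 s
arg = 0.055 / (2 * sqrt(3.9e-12 * 410248800.0))
= 0.6875
erfc(0.6875) = 0.3309
C = 0.46 * 0.3309 = 0.1522%

0.1522


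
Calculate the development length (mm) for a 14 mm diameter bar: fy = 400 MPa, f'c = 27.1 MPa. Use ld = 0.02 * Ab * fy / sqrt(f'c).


Ab = pi * 14^2 / 4 = 153.938 mm2
ld = 0.02 * 153.938 * 400 / sqrt(27.1)
= 236.6 mm

236.6


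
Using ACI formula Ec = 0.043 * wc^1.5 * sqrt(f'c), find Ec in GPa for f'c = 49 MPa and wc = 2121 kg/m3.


Ec = 0.043 * 2121^1.5 * sqrt(49) / 1000
= 29.4 GPa

29.4


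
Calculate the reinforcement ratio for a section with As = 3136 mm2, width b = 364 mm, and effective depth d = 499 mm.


rho = As / (b * d)
= 3136 / (364 * 499)
= 0.0173

0.0173


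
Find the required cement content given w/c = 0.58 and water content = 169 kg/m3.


Cement = water / (w/c)
= 169 / 0.58
= 291.4 kg/m3

291.4


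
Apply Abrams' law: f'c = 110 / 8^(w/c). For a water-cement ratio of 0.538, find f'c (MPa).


f'c = 110 / 8^0.538
= 110 / 3.061
= 35.94 MPa

35.94


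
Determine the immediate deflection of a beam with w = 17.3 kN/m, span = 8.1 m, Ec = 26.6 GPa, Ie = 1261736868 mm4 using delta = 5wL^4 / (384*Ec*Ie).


Convert: L = 8.1 m = 8100 mm, Ec = 26.6 GPa = 26600 MPa
delta = 5 * 17.3 * 8100^4 / (384 * 26600 * 1261736868)
= 28.89 mm

28.89


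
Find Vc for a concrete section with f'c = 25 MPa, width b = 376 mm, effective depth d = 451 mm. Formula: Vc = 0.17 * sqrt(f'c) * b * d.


Vc = 0.17 * sqrt(25) * 376 * 451 / 1000
= 144.14 kN

144.14


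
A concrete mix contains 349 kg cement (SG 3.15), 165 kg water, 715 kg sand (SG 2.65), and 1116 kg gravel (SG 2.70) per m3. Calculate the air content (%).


Vol cement = 349 / (3.15 * 1000) = 0.110794 m3
Vol water = 165 / 1000 = 0.165 m3
Vol sand = 715 / (2.65 * 1000) = 0.269811 m3
Vol gravel = 1116 / (2.70 * 1000) = 0.413333 m3
Total solid + water volume = 0.958938 m3
Air = (1 - 0.958938) * 100 = 4.11%

4.11


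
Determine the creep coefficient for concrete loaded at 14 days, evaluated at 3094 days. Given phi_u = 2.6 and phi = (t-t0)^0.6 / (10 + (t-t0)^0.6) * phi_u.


dt = 3094 - 14 = 3080
phi = 3080^0.6 / (10 + 3080^0.6) * 2.6
= 2.406

2.406


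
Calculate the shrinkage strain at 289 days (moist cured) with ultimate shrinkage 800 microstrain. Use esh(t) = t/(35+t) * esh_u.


esh(289) = 289 / (35 + 289) * 800
= 289 / 324 * 800
= 713.6 microstrain

713.6


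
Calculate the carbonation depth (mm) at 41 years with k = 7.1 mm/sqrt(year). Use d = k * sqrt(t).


depth = k * sqrt(t)
= 7.1 * sqrt(41)
= 45.46 mm

45.46


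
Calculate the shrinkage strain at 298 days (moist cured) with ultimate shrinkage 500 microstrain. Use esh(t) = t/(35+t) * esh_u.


esh(298) = 298 / (35 + 298) * 500
= 298 / 333 * 500
= 447.4 microstrain

447.4


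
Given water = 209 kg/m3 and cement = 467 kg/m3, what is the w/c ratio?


w/c = water / cement
w/c = 209 / 467 = 0.448

0.448


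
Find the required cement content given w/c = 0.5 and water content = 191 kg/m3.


Cement = water / (w/c)
= 191 / 0.5
= 382.0 kg/m3

382.0


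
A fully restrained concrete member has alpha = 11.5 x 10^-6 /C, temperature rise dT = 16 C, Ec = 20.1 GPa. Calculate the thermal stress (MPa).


sigma = alpha * dT * Ec
= 11.5e-6 * 16 * 20.1 * 1000
= 3.698 MPa

3.698


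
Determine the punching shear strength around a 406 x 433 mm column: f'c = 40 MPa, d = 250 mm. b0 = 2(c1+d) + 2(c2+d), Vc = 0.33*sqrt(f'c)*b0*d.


b0 = 2*(406 + 250) + 2*(433 + 250) = 2678 mm
Vc = 0.33 * sqrt(40) * 2678 * 250 / 1000
= 1397.32 kN

1397.32


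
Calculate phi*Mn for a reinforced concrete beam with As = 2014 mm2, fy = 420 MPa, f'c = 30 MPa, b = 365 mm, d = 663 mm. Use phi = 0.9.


a = As * fy / (0.85 * f'c * b)
= 2014 * 420 / (0.85 * 30 * 365)
= 90.8815 mm
Mn = As * fy * (d - a/2) / 10^6
= 522.381 kN-m
phi*Mn = 0.9 * 522.381 = 470.14 kN-m

470.14


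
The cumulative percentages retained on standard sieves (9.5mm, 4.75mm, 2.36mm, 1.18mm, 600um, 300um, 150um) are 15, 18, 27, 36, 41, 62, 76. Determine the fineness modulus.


FM = sum(cumulative % retained) / 100
= 275 / 100
= 2.75

2.75


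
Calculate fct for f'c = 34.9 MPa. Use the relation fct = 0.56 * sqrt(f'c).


fct = 0.56 * sqrt(34.9)
= 0.56 * 5.908
= 3.308 MPa

3.308


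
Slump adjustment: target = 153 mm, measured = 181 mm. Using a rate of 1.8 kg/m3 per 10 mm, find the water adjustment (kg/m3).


Difference = 153 - 181 = -28 mm
Water adjustment = -28 * 1.8 / 10 = -5.0 kg/m3

-5.0


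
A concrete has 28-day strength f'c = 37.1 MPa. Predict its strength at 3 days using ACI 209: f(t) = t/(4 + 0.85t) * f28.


f(3) = 3 / (4 + 0.85 * 3) * 37.1
= 3 / 6.55 * 37.1
= 16.99 MPa

16.99


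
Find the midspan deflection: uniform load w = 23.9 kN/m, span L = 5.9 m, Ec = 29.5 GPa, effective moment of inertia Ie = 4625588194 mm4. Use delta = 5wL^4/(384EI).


Convert: L = 5.9 m = 5900 mm, Ec = 29.5 GPa = 29500 MPa
delta = 5 * 23.9 * 5900^4 / (384 * 29500 * 4625588194)
= 2.76 mm

2.76


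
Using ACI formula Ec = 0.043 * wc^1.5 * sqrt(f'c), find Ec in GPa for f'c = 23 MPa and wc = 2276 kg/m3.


Ec = 0.043 * 2276^1.5 * sqrt(23) / 1000
= 22.39 GPa

22.39


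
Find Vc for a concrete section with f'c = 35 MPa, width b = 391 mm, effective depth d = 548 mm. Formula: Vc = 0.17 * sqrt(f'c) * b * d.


Vc = 0.17 * sqrt(35) * 391 * 548 / 1000
= 215.5 kN

215.5


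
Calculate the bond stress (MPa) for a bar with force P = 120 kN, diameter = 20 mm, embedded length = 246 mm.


u = P / (pi * db * ld)
= 120 * 1000 / (pi * 20 * 246)
= 7.764 MPa

7.764


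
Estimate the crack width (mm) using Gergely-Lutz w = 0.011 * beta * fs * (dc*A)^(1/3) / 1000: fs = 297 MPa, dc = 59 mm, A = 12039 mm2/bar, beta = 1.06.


w = 0.011 * beta * fs * (dc * A)^(1/3) / 1000
= 0.011 * 1.06 * 297 * (59 * 12039)^(1/3) / 1000
= 0.309 mm

0.309


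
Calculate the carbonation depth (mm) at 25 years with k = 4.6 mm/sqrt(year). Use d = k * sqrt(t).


depth = k * sqrt(t)
= 4.6 * sqrt(25)
= 23.0 mm

23.0


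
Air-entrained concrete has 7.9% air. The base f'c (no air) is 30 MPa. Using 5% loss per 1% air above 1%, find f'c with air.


Strength loss = (7.9 - 1) * 5 = 34.5%
f'c = 30 * (1 - 34.5/100)
= 19.65 MPa

19.65


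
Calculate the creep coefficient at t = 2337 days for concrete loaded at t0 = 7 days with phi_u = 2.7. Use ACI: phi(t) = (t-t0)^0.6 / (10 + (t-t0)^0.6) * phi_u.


dt = 2337 - 7 = 2330
phi = 2330^0.6 / (10 + 2330^0.6) * 2.7
= 2.465

2.465


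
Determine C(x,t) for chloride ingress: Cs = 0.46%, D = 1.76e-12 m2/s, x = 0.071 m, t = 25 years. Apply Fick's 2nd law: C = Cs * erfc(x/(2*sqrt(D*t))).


t_seconds = 25 * 365.25 * 24 * 3600 = 788940000.0 s
arg = 0.071 / (2 * sqrt(1.76e-12 * 788940000.0))
= 0.9527
erfc(0.9527) = 0.1779
C = 0.46 * 0.1779 = 0.0818%

0.0818


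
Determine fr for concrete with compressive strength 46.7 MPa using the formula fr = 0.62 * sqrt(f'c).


fr = 0.62 * sqrt(46.7)
= 4.237 MPa

4.237


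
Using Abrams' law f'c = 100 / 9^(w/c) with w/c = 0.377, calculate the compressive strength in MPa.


f'c = 100 / 9^0.377
= 100 / 2.29
= 43.68 MPa

43.68


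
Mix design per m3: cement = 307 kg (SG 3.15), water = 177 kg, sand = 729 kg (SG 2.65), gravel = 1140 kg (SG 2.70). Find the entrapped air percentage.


Vol cement = 307 / (3.15 * 1000) = 0.09746 m3
Vol water = 177 / 1000 = 0.177 m3
Vol sand = 729 / (2.65 * 1000) = 0.275094 m3
Vol gravel = 1140 / (2.70 * 1000) = 0.422222 m3
Total solid + water volume = 0.971777 m3
Air = (1 - 0.971777) * 100 = 2.82%

2.82


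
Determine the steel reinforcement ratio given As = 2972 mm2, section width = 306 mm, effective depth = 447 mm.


rho = As / (b * d)
= 2972 / (306 * 447)
= 0.0217

0.0217


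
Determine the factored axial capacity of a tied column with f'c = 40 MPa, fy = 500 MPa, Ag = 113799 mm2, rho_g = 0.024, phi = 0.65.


Ast = rho * Ag = 0.024 * 113799 = 2731.176 mm2
phi*Pn = 0.65 * 0.80 * (0.85 * 40 * (113799 - 2731.176) + 500 * 2731.176) / 1000
= 2673.78 kN

2673.78


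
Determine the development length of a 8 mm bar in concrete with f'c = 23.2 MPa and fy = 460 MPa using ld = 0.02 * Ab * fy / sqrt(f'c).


Ab = pi * 8^2 / 4 = 50.265 mm2
ld = 0.02 * 50.265 * 460 / sqrt(23.2)
= 96.0 mm

96.0


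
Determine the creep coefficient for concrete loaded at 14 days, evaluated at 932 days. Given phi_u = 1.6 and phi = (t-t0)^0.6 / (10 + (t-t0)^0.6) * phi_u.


dt = 932 - 14 = 918
phi = 918^0.6 / (10 + 918^0.6) * 1.6
= 1.371

1.371


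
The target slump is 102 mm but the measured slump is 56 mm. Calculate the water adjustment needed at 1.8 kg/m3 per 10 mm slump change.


Difference = 102 - 56 = 46 mm
Water adjustment = 46 * 1.8 / 10 = 8.3 kg/m3

8.3


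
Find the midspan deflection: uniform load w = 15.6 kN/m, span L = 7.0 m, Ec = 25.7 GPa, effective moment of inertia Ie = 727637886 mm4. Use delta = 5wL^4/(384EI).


Convert: L = 7.0 m = 7000 mm, Ec = 25.7 GPa = 25700 MPa
delta = 5 * 15.6 * 7000^4 / (384 * 25700 * 727637886)
= 26.08 mm

26.08


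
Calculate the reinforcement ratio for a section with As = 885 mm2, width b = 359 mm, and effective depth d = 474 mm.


rho = As / (b * d)
= 885 / (359 * 474)
= 0.0052

0.0052


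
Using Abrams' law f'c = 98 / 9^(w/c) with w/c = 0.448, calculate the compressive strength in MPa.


f'c = 98 / 9^0.448
= 98 / 2.676
= 36.62 MPa

36.62


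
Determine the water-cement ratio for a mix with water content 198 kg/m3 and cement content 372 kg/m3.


w/c = water / cement
w/c = 198 / 372 = 0.532

0.532


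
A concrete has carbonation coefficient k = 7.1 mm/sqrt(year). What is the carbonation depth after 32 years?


depth = k * sqrt(t)
= 7.1 * sqrt(32)
= 40.16 mm

40.16


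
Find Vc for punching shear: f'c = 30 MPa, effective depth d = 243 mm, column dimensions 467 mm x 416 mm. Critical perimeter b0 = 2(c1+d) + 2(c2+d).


b0 = 2*(467 + 243) + 2*(416 + 243) = 2738 mm
Vc = 0.33 * sqrt(30) * 2738 * 243 / 1000
= 1202.58 kN

1202.58


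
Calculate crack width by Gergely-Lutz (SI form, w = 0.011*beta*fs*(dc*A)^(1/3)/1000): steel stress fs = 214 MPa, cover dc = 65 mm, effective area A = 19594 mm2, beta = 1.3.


w = 0.011 * beta * fs * (dc * A)^(1/3) / 1000
= 0.011 * 1.3 * 214 * (65 * 19594)^(1/3) / 1000
= 0.332 mm

0.332


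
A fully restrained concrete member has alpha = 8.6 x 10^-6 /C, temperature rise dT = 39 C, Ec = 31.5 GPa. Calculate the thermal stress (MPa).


sigma = alpha * dT * Ec
= 8.6e-6 * 39 * 31.5 * 1000
= 10.565 MPa

10.565


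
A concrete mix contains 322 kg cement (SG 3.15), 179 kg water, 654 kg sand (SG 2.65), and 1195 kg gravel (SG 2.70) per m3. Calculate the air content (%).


Vol cement = 322 / (3.15 * 1000) = 0.102222 m3
Vol water = 179 / 1000 = 0.179 m3
Vol sand = 654 / (2.65 * 1000) = 0.246792 m3
Vol gravel = 1195 / (2.70 * 1000) = 0.442593 m3
Total solid + water volume = 0.970607 m3
Air = (1 - 0.970607) * 100 = 2.94%

2.94


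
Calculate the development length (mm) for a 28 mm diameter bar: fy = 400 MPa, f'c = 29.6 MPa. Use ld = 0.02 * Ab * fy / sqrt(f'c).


Ab = pi * 28^2 / 4 = 615.752 mm2
ld = 0.02 * 615.752 * 400 / sqrt(29.6)
= 905.4 mm

905.4


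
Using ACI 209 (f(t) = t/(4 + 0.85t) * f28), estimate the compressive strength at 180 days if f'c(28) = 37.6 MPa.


f(180) = 180 / (4 + 0.85 * 180) * 37.6
= 180 / 157.0 * 37.6
= 43.11 MPa

43.11


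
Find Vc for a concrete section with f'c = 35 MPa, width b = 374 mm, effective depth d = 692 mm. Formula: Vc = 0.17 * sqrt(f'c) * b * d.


Vc = 0.17 * sqrt(35) * 374 * 692 / 1000
= 260.29 kN

260.29


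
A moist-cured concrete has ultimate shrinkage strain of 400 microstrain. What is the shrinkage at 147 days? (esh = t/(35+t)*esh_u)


esh(147) = 147 / (35 + 147) * 400
= 147 / 182 * 400
= 323.1 microstrain

323.1


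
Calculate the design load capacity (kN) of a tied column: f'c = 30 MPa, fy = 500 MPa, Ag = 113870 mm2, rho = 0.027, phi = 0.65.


Ast = rho * Ag = 0.027 * 113870 = 3074.49 mm2
phi*Pn = 0.65 * 0.80 * (0.85 * 30 * (113870 - 3074.49) + 500 * 3074.49) / 1000
= 2268.52 kN

2268.52


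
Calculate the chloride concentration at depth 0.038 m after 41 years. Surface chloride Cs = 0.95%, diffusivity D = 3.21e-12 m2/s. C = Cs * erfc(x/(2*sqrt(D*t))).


t_seconds = 41 * 365.25 * 24 * 3600 = 1293861600.0 s
arg = 0.038 / (2 * sqrt(3.21e-12 * 1293861600.0))
= 0.2948
erfc(0.2948) = 0.6767
C = 0.95 * 0.6767 = 0.6429%

0.6429


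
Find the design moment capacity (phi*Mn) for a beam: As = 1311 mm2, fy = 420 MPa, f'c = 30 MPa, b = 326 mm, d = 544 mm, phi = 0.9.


a = As * fy / (0.85 * f'c * b)
= 1311 * 420 / (0.85 * 30 * 326)
= 66.236 mm
Mn = As * fy * (d - a/2) / 10^6
= 281.3018 kN-m
phi*Mn = 0.9 * 281.3018 = 253.17 kN-m

253.17


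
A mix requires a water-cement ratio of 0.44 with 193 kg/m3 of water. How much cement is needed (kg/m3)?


Cement = water / (w/c)
= 193 / 0.44
= 438.6 kg/m3

438.6


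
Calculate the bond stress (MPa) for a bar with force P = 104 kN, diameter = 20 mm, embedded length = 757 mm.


u = P / (pi * db * ld)
= 104 * 1000 / (pi * 20 * 757)
= 2.187 MPa

2.187


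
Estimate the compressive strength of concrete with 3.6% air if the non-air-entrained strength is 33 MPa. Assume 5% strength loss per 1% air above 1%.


Strength loss = (3.6 - 1) * 5 = 13.0%
f'c = 33 * (1 - 13.0/100)
= 28.71 MPa

28.71


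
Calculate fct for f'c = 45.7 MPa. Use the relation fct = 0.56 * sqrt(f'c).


fct = 0.56 * sqrt(45.7)
= 0.56 * 6.76
= 3.786 MPa

3.786


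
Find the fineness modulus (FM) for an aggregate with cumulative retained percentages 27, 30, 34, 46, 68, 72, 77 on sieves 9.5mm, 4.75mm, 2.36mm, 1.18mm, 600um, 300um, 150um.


FM = sum(cumulative % retained) / 100
= 354 / 100
= 3.54

3.54


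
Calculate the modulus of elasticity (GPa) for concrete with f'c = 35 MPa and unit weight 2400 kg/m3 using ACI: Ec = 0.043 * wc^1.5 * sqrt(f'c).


Ec = 0.043 * 2400^1.5 * sqrt(35) / 1000
= 29.91 GPa

29.91


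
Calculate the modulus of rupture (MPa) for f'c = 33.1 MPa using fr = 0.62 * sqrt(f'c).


fr = 0.62 * sqrt(33.1)
= 3.567 MPa

3.567


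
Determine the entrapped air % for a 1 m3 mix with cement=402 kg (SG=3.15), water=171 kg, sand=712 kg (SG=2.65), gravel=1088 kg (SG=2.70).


Vol cement = 402 / (3.15 * 1000) = 0.127619 m3
Vol water = 171 / 1000 = 0.171 m3
Vol sand = 712 / (2.65 * 1000) = 0.268679 m3
Vol gravel = 1088 / (2.70 * 1000) = 0.402963 m3
Total solid + water volume = 0.970261 m3
Air = (1 - 0.970261) * 100 = 2.97%

2.97


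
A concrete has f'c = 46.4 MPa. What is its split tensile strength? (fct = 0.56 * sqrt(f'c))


fct = 0.56 * sqrt(46.4)
= 0.56 * 6.812
= 3.815 MPa

3.815


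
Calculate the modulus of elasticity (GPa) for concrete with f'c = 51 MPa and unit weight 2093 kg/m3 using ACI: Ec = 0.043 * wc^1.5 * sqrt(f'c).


Ec = 0.043 * 2093^1.5 * sqrt(51) / 1000
= 29.4 GPa

29.4


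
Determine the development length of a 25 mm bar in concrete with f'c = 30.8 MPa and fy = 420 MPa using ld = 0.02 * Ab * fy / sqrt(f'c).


Ab = pi * 25^2 / 4 = 490.874 mm2
ld = 0.02 * 490.874 * 420 / sqrt(30.8)
= 743.0 mm

743.0


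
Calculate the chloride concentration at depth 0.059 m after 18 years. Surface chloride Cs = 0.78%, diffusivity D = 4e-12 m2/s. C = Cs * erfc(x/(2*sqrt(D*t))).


t_seconds = 18 * 365.25 * 24 * 3600 = 568036800.0 s
arg = 0.059 / (2 * sqrt(4e-12 * 568036800.0))
= 0.6189
erfc(0.6189) = 0.3815
C = 0.78 * 0.3815 = 0.2975%

0.2975


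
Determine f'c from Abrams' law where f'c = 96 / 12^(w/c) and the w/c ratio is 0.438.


f'c = 96 / 12^0.438
= 96 / 2.969
= 32.33 MPa

32.33


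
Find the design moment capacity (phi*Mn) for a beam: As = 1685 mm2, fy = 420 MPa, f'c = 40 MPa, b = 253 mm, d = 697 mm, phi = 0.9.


a = As * fy / (0.85 * f'c * b)
= 1685 * 420 / (0.85 * 40 * 253)
= 82.2716 mm
Mn = As * fy * (d - a/2) / 10^6
= 464.1551 kN-m
phi*Mn = 0.9 * 464.1551 = 417.74 kN-m

417.74


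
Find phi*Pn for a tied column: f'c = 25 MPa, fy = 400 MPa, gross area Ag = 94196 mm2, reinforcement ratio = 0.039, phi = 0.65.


Ast = rho * Ag = 0.039 * 94196 = 3673.644 mm2
phi*Pn = 0.65 * 0.80 * (0.85 * 25 * (94196 - 3673.644) + 400 * 3673.644) / 1000
= 1764.39 kN

1764.39


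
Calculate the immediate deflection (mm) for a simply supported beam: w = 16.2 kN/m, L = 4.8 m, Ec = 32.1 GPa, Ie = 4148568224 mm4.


Convert: L = 4.8 m = 4800 mm, Ec = 32.1 GPa = 32100 MPa
delta = 5 * 16.2 * 4800^4 / (384 * 32100 * 4148568224)
= 0.84 mm

0.84


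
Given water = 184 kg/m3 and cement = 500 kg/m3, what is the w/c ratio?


w/c = water / cement
w/c = 184 / 500 = 0.368

0.368


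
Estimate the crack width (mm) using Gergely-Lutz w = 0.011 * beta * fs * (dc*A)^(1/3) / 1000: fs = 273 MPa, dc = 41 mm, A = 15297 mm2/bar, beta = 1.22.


w = 0.011 * beta * fs * (dc * A)^(1/3) / 1000
= 0.011 * 1.22 * 273 * (41 * 15297)^(1/3) / 1000
= 0.314 mm

0.314


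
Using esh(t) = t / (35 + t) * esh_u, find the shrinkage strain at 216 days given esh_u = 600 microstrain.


esh(216) = 216 / (35 + 216) * 600
= 216 / 251 * 600
= 516.3 microstrain

516.3


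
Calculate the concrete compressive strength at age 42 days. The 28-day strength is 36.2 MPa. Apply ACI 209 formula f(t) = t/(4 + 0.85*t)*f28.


f(42) = 42 / (4 + 0.85 * 42) * 36.2
= 42 / 39.7 * 36.2
= 38.3 MPa

38.3


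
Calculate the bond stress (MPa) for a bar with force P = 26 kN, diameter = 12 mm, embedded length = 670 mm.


u = P / (pi * db * ld)
= 26 * 1000 / (pi * 12 * 670)
= 1.029 MPa

1.029


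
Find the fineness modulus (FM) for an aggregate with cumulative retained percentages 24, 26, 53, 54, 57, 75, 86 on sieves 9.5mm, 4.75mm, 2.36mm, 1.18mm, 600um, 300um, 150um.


FM = sum(cumulative % retained) / 100
= 375 / 100
= 3.75

3.75


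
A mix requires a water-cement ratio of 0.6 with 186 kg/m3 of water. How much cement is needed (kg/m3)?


Cement = water / (w/c)
= 186 / 0.6
= 310.0 kg/m3

310.0


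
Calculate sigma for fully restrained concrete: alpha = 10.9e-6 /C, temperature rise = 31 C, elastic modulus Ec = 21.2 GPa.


sigma = alpha * dT * Ec
= 10.9e-6 * 31 * 21.2 * 1000
= 7.163 MPa

7.163


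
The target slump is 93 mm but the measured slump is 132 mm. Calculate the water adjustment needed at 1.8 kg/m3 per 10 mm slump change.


Difference = 93 - 132 = -39 mm
Water adjustment = -39 * 1.8 / 10 = -7.0 kg/m3

-7.0


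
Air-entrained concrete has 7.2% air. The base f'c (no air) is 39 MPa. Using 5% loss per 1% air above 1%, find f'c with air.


Strength loss = (7.2 - 1) * 5 = 31.0%
f'c = 39 * (1 - 31.0/100)
= 26.91 MPa

26.91


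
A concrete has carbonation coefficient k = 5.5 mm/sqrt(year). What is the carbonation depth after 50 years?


depth = k * sqrt(t)
= 5.5 * sqrt(50)
= 38.89 mm

38.89


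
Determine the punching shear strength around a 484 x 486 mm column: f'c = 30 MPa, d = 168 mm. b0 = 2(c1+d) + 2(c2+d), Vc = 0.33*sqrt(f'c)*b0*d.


b0 = 2*(484 + 168) + 2*(486 + 168) = 2612 mm
Vc = 0.33 * sqrt(30) * 2612 * 168 / 1000
= 793.15 kN

793.15


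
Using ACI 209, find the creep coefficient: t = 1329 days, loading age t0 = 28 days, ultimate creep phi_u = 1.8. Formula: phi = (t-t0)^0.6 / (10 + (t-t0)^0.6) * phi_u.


dt = 1329 - 28 = 1301
phi = 1301^0.6 / (10 + 1301^0.6) * 1.8
= 1.585

1.585


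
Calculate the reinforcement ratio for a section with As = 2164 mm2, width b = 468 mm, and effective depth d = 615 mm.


rho = As / (b * d)
= 2164 / (468 * 615)
= 0.0075

0.0075
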